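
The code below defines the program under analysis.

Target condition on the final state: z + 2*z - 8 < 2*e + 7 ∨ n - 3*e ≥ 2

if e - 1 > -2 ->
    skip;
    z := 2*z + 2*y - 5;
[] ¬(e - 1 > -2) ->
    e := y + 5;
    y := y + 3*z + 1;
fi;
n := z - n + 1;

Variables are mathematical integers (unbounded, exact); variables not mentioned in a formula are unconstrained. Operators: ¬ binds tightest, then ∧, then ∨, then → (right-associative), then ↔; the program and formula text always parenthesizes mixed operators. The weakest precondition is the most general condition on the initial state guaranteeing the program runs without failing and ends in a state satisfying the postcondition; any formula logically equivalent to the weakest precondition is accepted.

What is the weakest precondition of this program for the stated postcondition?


Working backward. After the program, the postcondition z + 2*z - 8 < 2*e + 7 ∨ n - 3*e ≥ 2 must hold; in canonical form it is 3*z < 2*e + 15 ∨ n ≥ 3*e + 2.
Before n := z - n + 1: 3*z < 2*e + 15 ∨ z ≥ 3*e + n + 1
Then branch requires 6*y + 6*z < 2*e + 30 ∨ 2*y + 2*z ≥ 3*e + n + 6; else branch requires 3*z < 2*y + 25 ∨ z ≥ n + 3*y + 16.
Before the if: (e > -1 → (6*y + 6*z < 2*e + 30 ∨ 2*y + 2*z ≥ 3*e + n + 6)) ∧ ((¬(e > -1)) → (3*z < 2*y + 25 ∨ z ≥ n + 3*y + 16))
Answer: WP = (e > -1 → (6*y + 6*z < 2*e + 30 ∨ 2*y + 2*z ≥ 3*e + n + 6)) ∧ ((¬(e > -1)) → (3*z < 2*y + 25 ∨ z ≥ n + 3*y + 16))


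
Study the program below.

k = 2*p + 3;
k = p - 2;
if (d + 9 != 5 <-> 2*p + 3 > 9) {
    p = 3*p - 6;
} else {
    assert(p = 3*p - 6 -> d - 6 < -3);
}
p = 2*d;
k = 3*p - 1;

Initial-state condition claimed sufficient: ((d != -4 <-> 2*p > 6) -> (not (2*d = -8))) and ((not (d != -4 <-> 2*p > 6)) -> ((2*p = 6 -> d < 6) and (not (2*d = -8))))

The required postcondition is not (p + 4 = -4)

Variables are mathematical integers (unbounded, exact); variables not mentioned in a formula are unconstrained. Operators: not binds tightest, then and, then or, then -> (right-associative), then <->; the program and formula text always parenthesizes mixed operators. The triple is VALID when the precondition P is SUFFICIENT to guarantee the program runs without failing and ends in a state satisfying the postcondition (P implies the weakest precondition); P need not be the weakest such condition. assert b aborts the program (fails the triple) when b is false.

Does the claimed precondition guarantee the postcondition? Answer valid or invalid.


Working backward. After the program, the postcondition not (p + 4 = -4) must hold; in canonical form it is not (p = -8).
Before k := 3*p - 1: not (p = -8)
Before p := 2*d: not (2*d = -8)
Then branch requires not (2*d = -8); else branch requires (2*p = 6 -> d < 3) and (not (2*d = -8)).
Before the if: ((d != -4 <-> 2*p > 6) -> (not (2*d = -8))) and ((not (d != -4 <-> 2*p > 6)) -> ((2*p = 6 -> d < 3) and (not (2*d = -8))))
Before k := p - 2: ((d != -4 <-> 2*p > 6) -> (not (2*d = -8))) and ((not (d != -4 <-> 2*p > 6)) -> ((2*p = 6 -> d < 3) and (not (2*d = -8))))
Before k := 2*p + 3: ((d != -4 <-> 2*p > 6) -> (not (2*d = -8))) and ((not (d != -4 <-> 2*p > 6)) -> ((2*p = 6 -> d < 3) and (not (2*d = -8))))
The weakest precondition is ((d != -4 <-> 2*p > 6) -> (not (2*d = -8))) and ((not (d != -4 <-> 2*p > 6)) -> ((2*p = 6 -> d < 3) and (not (2*d = -8)))).
Check whether ((d != -4 <-> 2*p > 6) -> (not (2*d = -8))) and ((not (d != -4 <-> 2*p > 6)) -> ((2*p = 6 -> d < 6) and (not (2*d = -8)))) implies it.
Countermodel: at the initial state d = 3, p = 3, the precondition holds but the weakest precondition fails.
Answer: invalid


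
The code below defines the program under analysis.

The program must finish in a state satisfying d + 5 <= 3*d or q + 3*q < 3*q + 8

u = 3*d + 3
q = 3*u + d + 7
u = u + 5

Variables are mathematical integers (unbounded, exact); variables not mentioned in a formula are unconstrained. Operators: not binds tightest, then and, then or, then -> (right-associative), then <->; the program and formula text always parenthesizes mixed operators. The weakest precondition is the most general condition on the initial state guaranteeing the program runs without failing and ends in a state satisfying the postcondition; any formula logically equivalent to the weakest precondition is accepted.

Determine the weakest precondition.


Working backward. After the program, the postcondition d + 5 <= 3*d or q + 3*q < 3*q + 8 must hold; in canonical form it is 2*d >= 5 or q < 8.
Before u := u + 5: 2*d >= 5 or q < 8
Before q := 3*u + d + 7: 2*d >= 5 or d + 3*u < 1
Before u := 3*d + 3: 2*d >= 5 or 10*d < -8
Answer: WP = 2*d >= 5 or 10*d < -8


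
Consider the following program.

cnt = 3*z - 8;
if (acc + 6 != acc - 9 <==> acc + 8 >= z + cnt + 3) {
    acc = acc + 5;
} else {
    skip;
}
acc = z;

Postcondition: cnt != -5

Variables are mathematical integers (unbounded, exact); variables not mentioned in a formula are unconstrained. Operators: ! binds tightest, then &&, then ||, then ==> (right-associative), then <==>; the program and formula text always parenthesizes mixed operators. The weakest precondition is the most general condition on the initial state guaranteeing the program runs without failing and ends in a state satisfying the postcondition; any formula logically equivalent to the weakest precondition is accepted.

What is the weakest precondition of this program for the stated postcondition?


Working backward. After the program, cnt != -5 must hold.
Before acc := z: cnt != -5
Then branch requires cnt != -5; else branch requires cnt != -5.
Before the if: (acc >= cnt + z - 5 ==> cnt != -5) && ((!(acc >= cnt + z - 5)) ==> cnt != -5)
Before cnt := 3*z - 8: (acc >= 4*z - 13 ==> 3*z != 3) && ((!(acc >= 4*z - 13)) ==> 3*z != 3)
Answer: WP = (acc >= 4*z - 13 ==> 3*z != 3) && ((!(acc >= 4*z - 13)) ==> 3*z != 3)


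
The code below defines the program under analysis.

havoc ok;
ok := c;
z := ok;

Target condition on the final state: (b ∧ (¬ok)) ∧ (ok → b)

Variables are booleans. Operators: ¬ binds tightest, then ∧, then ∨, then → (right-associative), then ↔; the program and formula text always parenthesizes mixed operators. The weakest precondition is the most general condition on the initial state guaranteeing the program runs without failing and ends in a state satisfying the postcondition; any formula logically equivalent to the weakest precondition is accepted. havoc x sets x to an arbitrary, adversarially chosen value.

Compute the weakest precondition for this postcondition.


Working backward. After the program, the postcondition (b ∧ (¬ok)) ∧ (ok → b) must hold; in canonical form it is b ∧ (¬ok) ∧ (ok → b).
Before z := ok: b ∧ (¬ok) ∧ (ok → b)
Before ok := c: b ∧ (¬c) ∧ (c → b)
Before havoc ok: b ∧ (¬c) ∧ (c → b)
Answer: WP = b ∧ (¬c) ∧ (c → b)


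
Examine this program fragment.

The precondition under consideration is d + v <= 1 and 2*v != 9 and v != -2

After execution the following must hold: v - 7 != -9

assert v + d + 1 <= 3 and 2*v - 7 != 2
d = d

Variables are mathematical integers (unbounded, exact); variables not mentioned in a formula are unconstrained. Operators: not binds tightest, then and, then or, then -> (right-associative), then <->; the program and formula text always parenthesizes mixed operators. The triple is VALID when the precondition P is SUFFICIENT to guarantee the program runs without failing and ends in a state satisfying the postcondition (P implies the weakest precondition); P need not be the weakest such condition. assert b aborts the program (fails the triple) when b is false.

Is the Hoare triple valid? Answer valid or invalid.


Working backward. After the program, the postcondition v - 7 != -9 must hold; in canonical form it is v != -2.
Before d := d: v != -2
Before assert v + d + 1 <= 3 and 2*v - 7 != 2: d + v <= 2 and 2*v != 9 and v != -2
The weakest precondition is d + v <= 2 and 2*v != 9 and v != -2.
Check whether d + v <= 1 and 2*v != 9 and v != -2 implies it.
Every state satisfying the precondition satisfies the weakest precondition: the implication holds.
Answer: valid


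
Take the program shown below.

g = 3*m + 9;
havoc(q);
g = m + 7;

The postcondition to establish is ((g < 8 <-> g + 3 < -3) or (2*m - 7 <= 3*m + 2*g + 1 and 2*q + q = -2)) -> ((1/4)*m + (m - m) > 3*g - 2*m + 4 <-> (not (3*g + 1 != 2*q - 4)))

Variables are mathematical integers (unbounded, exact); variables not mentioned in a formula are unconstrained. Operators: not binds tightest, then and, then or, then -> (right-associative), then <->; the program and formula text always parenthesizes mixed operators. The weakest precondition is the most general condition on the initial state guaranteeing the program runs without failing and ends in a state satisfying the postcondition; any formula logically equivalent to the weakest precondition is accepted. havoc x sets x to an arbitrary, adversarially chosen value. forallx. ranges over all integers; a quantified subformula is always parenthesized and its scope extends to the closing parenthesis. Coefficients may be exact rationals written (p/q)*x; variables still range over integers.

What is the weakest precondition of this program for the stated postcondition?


Working backward. After the program, the postcondition ((g < 8 <-> g + 3 < -3) or (2*m - 7 <= 3*m + 2*g + 1 and 2*q + q = -2)) -> ((1/4)*m + (m - m) > 3*g - 2*m + 4 <-> (not (3*g + 1 != 2*q - 4))) must hold; in canonical form it is ((g < 8 <-> g < -6) or (2*g + m >= -8 and 3*q = -2)) -> ((9/4)*m > 3*g + 4 <-> (not (3*g != 2*q - 5))).
Before g := m + 7: ((m < 1 <-> m < -13) or (3*m >= -22 and 3*q = -2)) -> ((3/4)*m < -25 <-> (not (3*m != 2*q - 26)))
Before havoc q: forall q_1. (((m < 1 <-> m < -13) or (3*m >= -22 and 3*q_1 = -2)) -> ((3/4)*m < -25 <-> (not (3*m != 2*q_1 - 26))))
Before g := 3*m + 9: forall q_1. (((m < 1 <-> m < -13) or (3*m >= -22 and 3*q_1 = -2)) -> ((3/4)*m < -25 <-> (not (3*m != 2*q_1 - 26))))
Answer: WP = forall q_1. (((m < 1 <-> m < -13) or (3*m >= -22 and 3*q_1 = -2)) -> ((3/4)*m < -25 <-> (not (3*m != 2*q_1 - 26))))


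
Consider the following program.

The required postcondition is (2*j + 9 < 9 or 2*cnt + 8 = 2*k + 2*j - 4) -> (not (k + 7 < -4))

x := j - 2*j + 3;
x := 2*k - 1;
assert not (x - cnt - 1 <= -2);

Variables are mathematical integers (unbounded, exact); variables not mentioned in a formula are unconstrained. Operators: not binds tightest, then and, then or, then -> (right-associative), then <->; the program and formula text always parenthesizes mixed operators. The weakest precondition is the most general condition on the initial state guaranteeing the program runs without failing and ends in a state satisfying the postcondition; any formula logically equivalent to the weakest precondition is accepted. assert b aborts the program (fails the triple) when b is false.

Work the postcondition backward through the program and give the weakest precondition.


Working backward. After the program, the postcondition (2*j + 9 < 9 or 2*cnt + 8 = 2*k + 2*j - 4) -> (not (k + 7 < -4)) must hold; in canonical form it is (2*j < 0 or 2*cnt = 2*j + 2*k - 12) -> (not (k < -11)).
Before assert not (x - cnt - 1 <= -2): (not (x <= cnt - 1)) and ((2*j < 0 or 2*cnt = 2*j + 2*k - 12) -> (not (k < -11)))
Before x := 2*k - 1: (not (2*k <= cnt)) and ((2*j < 0 or 2*cnt = 2*j + 2*k - 12) -> (not (k < -11)))
Before x := j - 2*j + 3: (not (2*k <= cnt)) and ((2*j < 0 or 2*cnt = 2*j + 2*k - 12) -> (not (k < -11)))
Answer: WP = (not (2*k <= cnt)) and ((2*j < 0 or 2*cnt = 2*j + 2*k - 12) -> (not (k < -11)))


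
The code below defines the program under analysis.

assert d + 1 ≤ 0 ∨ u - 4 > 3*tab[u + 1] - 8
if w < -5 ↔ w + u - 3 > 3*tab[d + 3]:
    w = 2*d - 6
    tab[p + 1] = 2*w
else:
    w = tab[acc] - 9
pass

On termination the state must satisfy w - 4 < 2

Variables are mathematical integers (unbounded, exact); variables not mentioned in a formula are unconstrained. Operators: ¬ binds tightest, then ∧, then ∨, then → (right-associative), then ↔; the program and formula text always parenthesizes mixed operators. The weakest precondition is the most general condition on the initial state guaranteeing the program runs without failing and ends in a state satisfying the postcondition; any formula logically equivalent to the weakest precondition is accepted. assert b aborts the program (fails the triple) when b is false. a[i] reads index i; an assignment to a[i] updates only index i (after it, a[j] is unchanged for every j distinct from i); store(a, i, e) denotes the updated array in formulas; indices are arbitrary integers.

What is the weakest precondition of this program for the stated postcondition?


Working backward. After the program, the postcondition w - 4 < 2 must hold; in canonical form it is w < 6.
Before skip: w < 6
Then branch requires 2*d < 12; else branch requires tab[acc] < 15.
Before the if: ((w < -5 ↔ u + w > 3*tab[d + 3] + 3) → 2*d < 12) ∧ ((¬(w < -5 ↔ u + w > 3*tab[d + 3] + 3)) → tab[acc] < 15)
Before assert d + 1 ≤ 0 ∨ u - 4 > 3*tab[u + 1] - 8: (d ≤ -1 ∨ u > 3*tab[u + 1] - 4) ∧ ((w < -5 ↔ u + w > 3*tab[d + 3] + 3) → 2*d < 12) ∧ ((¬(w < -5 ↔ u + w > 3*tab[d + 3] + 3)) → tab[acc] < 15)
Answer: WP = (d ≤ -1 ∨ u > 3*tab[u + 1] - 4) ∧ ((w < -5 ↔ u + w > 3*tab[d + 3] + 3) → 2*d < 12) ∧ ((¬(w < -5 ↔ u + w > 3*tab[d + 3] + 3)) → tab[acc] < 15)


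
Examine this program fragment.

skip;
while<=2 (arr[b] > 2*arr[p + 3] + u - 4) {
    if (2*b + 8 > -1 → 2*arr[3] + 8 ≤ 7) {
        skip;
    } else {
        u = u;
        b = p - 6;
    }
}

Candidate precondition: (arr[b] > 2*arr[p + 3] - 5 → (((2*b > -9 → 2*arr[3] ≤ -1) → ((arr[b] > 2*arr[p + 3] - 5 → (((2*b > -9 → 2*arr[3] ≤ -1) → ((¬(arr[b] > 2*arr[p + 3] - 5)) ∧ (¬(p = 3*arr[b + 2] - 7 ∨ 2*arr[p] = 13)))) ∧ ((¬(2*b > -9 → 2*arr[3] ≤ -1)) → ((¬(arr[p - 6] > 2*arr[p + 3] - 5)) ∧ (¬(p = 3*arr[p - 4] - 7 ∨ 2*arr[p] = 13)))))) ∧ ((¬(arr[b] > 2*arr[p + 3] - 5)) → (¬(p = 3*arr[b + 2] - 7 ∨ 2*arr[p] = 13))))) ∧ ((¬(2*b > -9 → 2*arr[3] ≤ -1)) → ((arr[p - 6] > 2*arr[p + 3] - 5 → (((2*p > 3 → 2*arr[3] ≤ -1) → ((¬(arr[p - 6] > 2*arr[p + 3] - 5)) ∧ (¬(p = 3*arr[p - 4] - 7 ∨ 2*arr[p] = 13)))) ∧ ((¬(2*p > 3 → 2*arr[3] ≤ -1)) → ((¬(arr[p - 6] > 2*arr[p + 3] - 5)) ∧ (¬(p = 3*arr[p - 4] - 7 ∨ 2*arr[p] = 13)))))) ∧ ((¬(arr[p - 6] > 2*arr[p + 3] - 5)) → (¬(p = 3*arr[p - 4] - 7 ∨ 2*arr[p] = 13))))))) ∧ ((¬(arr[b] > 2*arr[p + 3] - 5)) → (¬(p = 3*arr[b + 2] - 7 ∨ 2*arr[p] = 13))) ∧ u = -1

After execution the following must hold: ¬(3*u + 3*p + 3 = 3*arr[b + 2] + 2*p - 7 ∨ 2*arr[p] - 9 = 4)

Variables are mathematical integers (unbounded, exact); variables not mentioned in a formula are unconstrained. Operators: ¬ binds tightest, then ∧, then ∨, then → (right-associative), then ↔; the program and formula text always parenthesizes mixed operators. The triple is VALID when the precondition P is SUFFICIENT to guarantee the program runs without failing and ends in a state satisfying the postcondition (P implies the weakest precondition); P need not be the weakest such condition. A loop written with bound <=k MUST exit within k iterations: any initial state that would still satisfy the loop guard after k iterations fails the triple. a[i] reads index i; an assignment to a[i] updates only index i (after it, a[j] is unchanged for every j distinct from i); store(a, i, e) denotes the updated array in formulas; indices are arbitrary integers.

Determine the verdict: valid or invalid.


Working backward. After the program, the postcondition ¬(3*u + 3*p + 3 = 3*arr[b + 2] + 2*p - 7 ∨ 2*arr[p] - 9 = 4) must hold; in canonical form it is ¬(p + 3*u = 3*arr[b + 2] - 10 ∨ 2*arr[p] = 13).
Before the loop (bound <=2), unroll the exhaustion recursion (WP_0 = exit-now case; WP_j = one more guarded iteration, up to j = 2):
  WP_0: (¬(arr[b] > 2*arr[p + 3] + u - 4)) ∧ (¬(p + 3*u = 3*arr[b + 2] - 10 ∨ 2*arr[p] = 13))
  WP_1: (arr[b] > 2*arr[p + 3] + u - 4 → (((2*b > -9 → 2*arr[3] ≤ -1) → ((¬(arr[b] > 2*arr[p + 3] + u - 4)) ∧ (¬(p + 3*u = 3*arr[b + 2] - 10 ∨ 2*arr[p] = 13)))) ∧ ((¬(2*b > -9 → 2*arr[3] ≤ -1)) → ((¬(arr[p - 6] > 2*arr[p + 3] + u - 4)) ∧ (¬(p + 3*u = 3*arr[p - 4] - 10 ∨ 2*arr[p] = 13)))))) ∧ ((¬(arr[b] > 2*arr[p + 3] + u - 4)) → (¬(p + 3*u = 3*arr[b + 2] - 10 ∨ 2*arr[p] = 13)))
  WP_2: (arr[b] > 2*arr[p + 3] + u - 4 → (((2*b > -9 → 2*arr[3] ≤ -1) → ((arr[b] > 2*arr[p + 3] + u - 4 → (((2*b > -9 → 2*arr[3] ≤ -1) → ((¬(arr[b] > 2*arr[p + 3] + u - 4)) ∧ (¬(p + 3*u = 3*arr[b + 2] - 10 ∨ 2*arr[p] = 13)))) ∧ ((¬(2*b > -9 → 2*arr[3] ≤ -1)) → ((¬(arr[p - 6] > 2*arr[p + 3] + u - 4)) ∧ (¬(p + 3*u = 3*arr[p - 4] - 10 ∨ 2*arr[p] = 13)))))) ∧ ((¬(arr[b] > 2*arr[p + 3] + u - 4)) → (¬(p + 3*u = 3*arr[b + 2] - 10 ∨ 2*arr[p] = 13))))) ∧ ((¬(2*b > -9 → 2*arr[3] ≤ -1)) → ((arr[p - 6] > 2*arr[p + 3] + u - 4 → (((2*p > 3 → 2*arr[3] ≤ -1) → ((¬(arr[p - 6] > 2*arr[p + 3] + u - 4)) ∧ (¬(p + 3*u = 3*arr[p - 4] - 10 ∨ 2*arr[p] = 13)))) ∧ ((¬(2*p > 3 → 2*arr[3] ≤ -1)) → ((¬(arr[p - 6] > 2*arr[p + 3] + u - 4)) ∧ (¬(p + 3*u = 3*arr[p - 4] - 10 ∨ 2*arr[p] = 13)))))) ∧ ((¬(arr[p - 6] > 2*arr[p + 3] + u - 4)) → (¬(p + 3*u = 3*arr[p - 4] - 10 ∨ 2*arr[p] = 13))))))) ∧ ((¬(arr[b] > 2*arr[p + 3] + u - 4)) → (¬(p + 3*u = 3*arr[b + 2] - 10 ∨ 2*arr[p] = 13)))
So before the loop: (arr[b] > 2*arr[p + 3] + u - 4 → (((2*b > -9 → 2*arr[3] ≤ -1) → ((arr[b] > 2*arr[p + 3] + u - 4 → (((2*b > -9 → 2*arr[3] ≤ -1) → ((¬(arr[b] > 2*arr[p + 3] + u - 4)) ∧ (¬(p + 3*u = 3*arr[b + 2] - 10 ∨ 2*arr[p] = 13)))) ∧ ((¬(2*b > -9 → 2*arr[3] ≤ -1)) → ((¬(arr[p - 6] > 2*arr[p + 3] + u - 4)) ∧ (¬(p + 3*u = 3*arr[p - 4] - 10 ∨ 2*arr[p] = 13)))))) ∧ ((¬(arr[b] > 2*arr[p + 3] + u - 4)) → (¬(p + 3*u = 3*arr[b + 2] - 10 ∨ 2*arr[p] = 13))))) ∧ ((¬(2*b > -9 → 2*arr[3] ≤ -1)) → ((arr[p - 6] > 2*arr[p + 3] + u - 4 → (((2*p > 3 → 2*arr[3] ≤ -1) → ((¬(arr[p - 6] > 2*arr[p + 3] + u - 4)) ∧ (¬(p + 3*u = 3*arr[p - 4] - 10 ∨ 2*arr[p] = 13)))) ∧ ((¬(2*p > 3 → 2*arr[3] ≤ -1)) → ((¬(arr[p - 6] > 2*arr[p + 3] + u - 4)) ∧ (¬(p + 3*u = 3*arr[p - 4] - 10 ∨ 2*arr[p] = 13)))))) ∧ ((¬(arr[p - 6] > 2*arr[p + 3] + u - 4)) → (¬(p + 3*u = 3*arr[p - 4] - 10 ∨ 2*arr[p] = 13))))))) ∧ ((¬(arr[b] > 2*arr[p + 3] + u - 4)) → (¬(p + 3*u = 3*arr[b + 2] - 10 ∨ 2*arr[p] = 13)))
Before skip: (arr[b] > 2*arr[p + 3] + u - 4 → (((2*b > -9 → 2*arr[3] ≤ -1) → ((arr[b] > 2*arr[p + 3] + u - 4 → (((2*b > -9 → 2*arr[3] ≤ -1) → ((¬(arr[b] > 2*arr[p + 3] + u - 4)) ∧ (¬(p + 3*u = 3*arr[b + 2] - 10 ∨ 2*arr[p] = 13)))) ∧ ((¬(2*b > -9 → 2*arr[3] ≤ -1)) → ((¬(arr[p - 6] > 2*arr[p + 3] + u - 4)) ∧ (¬(p + 3*u = 3*arr[p - 4] - 10 ∨ 2*arr[p] = 13)))))) ∧ ((¬(arr[b] > 2*arr[p + 3] + u - 4)) → (¬(p + 3*u = 3*arr[b + 2] - 10 ∨ 2*arr[p] = 13))))) ∧ ((¬(2*b > -9 → 2*arr[3] ≤ -1)) → ((arr[p - 6] > 2*arr[p + 3] + u - 4 → (((2*p > 3 → 2*arr[3] ≤ -1) → ((¬(arr[p - 6] > 2*arr[p + 3] + u - 4)) ∧ (¬(p + 3*u = 3*arr[p - 4] - 10 ∨ 2*arr[p] = 13)))) ∧ ((¬(2*p > 3 → 2*arr[3] ≤ -1)) → ((¬(arr[p - 6] > 2*arr[p + 3] + u - 4)) ∧ (¬(p + 3*u = 3*arr[p - 4] - 10 ∨ 2*arr[p] = 13)))))) ∧ ((¬(arr[p - 6] > 2*arr[p + 3] + u - 4)) → (¬(p + 3*u = 3*arr[p - 4] - 10 ∨ 2*arr[p] = 13))))))) ∧ ((¬(arr[b] > 2*arr[p + 3] + u - 4)) → (¬(p + 3*u = 3*arr[b + 2] - 10 ∨ 2*arr[p] = 13)))
The weakest precondition is (arr[b] > 2*arr[p + 3] + u - 4 → (((2*b > -9 → 2*arr[3] ≤ -1) → ((arr[b] > 2*arr[p + 3] + u - 4 → (((2*b > -9 → 2*arr[3] ≤ -1) → ((¬(arr[b] > 2*arr[p + 3] + u - 4)) ∧ (¬(p + 3*u = 3*arr[b + 2] - 10 ∨ 2*arr[p] = 13)))) ∧ ((¬(2*b > -9 → 2*arr[3] ≤ -1)) → ((¬(arr[p - 6] > 2*arr[p + 3] + u - 4)) ∧ (¬(p + 3*u = 3*arr[p - 4] - 10 ∨ 2*arr[p] = 13)))))) ∧ ((¬(arr[b] > 2*arr[p + 3] + u - 4)) → (¬(p + 3*u = 3*arr[b + 2] - 10 ∨ 2*arr[p] = 13))))) ∧ ((¬(2*b > -9 → 2*arr[3] ≤ -1)) → ((arr[p - 6] > 2*arr[p + 3] + u - 4 → (((2*p > 3 → 2*arr[3] ≤ -1) → ((¬(arr[p - 6] > 2*arr[p + 3] + u - 4)) ∧ (¬(p + 3*u = 3*arr[p - 4] - 10 ∨ 2*arr[p] = 13)))) ∧ ((¬(2*p > 3 → 2*arr[3] ≤ -1)) → ((¬(arr[p - 6] > 2*arr[p + 3] + u - 4)) ∧ (¬(p + 3*u = 3*arr[p - 4] - 10 ∨ 2*arr[p] = 13)))))) ∧ ((¬(arr[p - 6] > 2*arr[p + 3] + u - 4)) → (¬(p + 3*u = 3*arr[p - 4] - 10 ∨ 2*arr[p] = 13))))))) ∧ ((¬(arr[b] > 2*arr[p + 3] + u - 4)) → (¬(p + 3*u = 3*arr[b + 2] - 10 ∨ 2*arr[p] = 13))).
Check whether (arr[b] > 2*arr[p + 3] - 5 → (((2*b > -9 → 2*arr[3] ≤ -1) → ((arr[b] > 2*arr[p + 3] - 5 → (((2*b > -9 → 2*arr[3] ≤ -1) → ((¬(arr[b] > 2*arr[p + 3] - 5)) ∧ (¬(p = 3*arr[b + 2] - 7 ∨ 2*arr[p] = 13)))) ∧ ((¬(2*b > -9 → 2*arr[3] ≤ -1)) → ((¬(arr[p - 6] > 2*arr[p + 3] - 5)) ∧ (¬(p = 3*arr[p - 4] - 7 ∨ 2*arr[p] = 13)))))) ∧ ((¬(arr[b] > 2*arr[p + 3] - 5)) → (¬(p = 3*arr[b + 2] - 7 ∨ 2*arr[p] = 13))))) ∧ ((¬(2*b > -9 → 2*arr[3] ≤ -1)) → ((arr[p - 6] > 2*arr[p + 3] - 5 → (((2*p > 3 → 2*arr[3] ≤ -1) → ((¬(arr[p - 6] > 2*arr[p + 3] - 5)) ∧ (¬(p = 3*arr[p - 4] - 7 ∨ 2*arr[p] = 13)))) ∧ ((¬(2*p > 3 → 2*arr[3] ≤ -1)) → ((¬(arr[p - 6] > 2*arr[p + 3] - 5)) ∧ (¬(p = 3*arr[p - 4] - 7 ∨ 2*arr[p] = 13)))))) ∧ ((¬(arr[p - 6] > 2*arr[p + 3] - 5)) → (¬(p = 3*arr[p - 4] - 7 ∨ 2*arr[p] = 13))))))) ∧ ((¬(arr[b] > 2*arr[p + 3] - 5)) → (¬(p = 3*arr[b + 2] - 7 ∨ 2*arr[p] = 13))) ∧ u = -1 implies it.
Every state satisfying the precondition satisfies the weakest precondition: the implication holds.
Answer: valid


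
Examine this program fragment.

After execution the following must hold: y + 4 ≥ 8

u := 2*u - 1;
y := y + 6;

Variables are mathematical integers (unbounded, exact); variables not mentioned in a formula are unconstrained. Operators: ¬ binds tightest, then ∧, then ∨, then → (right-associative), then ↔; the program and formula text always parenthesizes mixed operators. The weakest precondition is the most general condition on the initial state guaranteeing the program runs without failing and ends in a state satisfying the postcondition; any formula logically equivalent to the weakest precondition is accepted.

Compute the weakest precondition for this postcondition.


Working backward. After the program, the postcondition y + 4 ≥ 8 must hold; in canonical form it is y ≥ 4.
Before y := y + 6: y ≥ -2
Before u := 2*u - 1: y ≥ -2
Answer: WP = y ≥ -2


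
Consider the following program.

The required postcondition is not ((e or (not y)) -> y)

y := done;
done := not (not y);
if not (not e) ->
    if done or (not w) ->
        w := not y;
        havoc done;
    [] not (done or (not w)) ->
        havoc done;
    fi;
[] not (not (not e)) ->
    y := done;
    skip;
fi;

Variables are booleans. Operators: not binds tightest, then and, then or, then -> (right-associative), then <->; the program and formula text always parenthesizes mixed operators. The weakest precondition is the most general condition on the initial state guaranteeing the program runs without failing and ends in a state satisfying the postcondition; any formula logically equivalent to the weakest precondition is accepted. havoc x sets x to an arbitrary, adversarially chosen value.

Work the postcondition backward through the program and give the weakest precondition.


Working backward. After the program, not ((e or (not y)) -> y) must hold.
Then branch requires ((done or (not w)) -> (not ((e or (not y)) -> y))) and ((not (done or (not w))) -> (not ((e or (not y)) -> y))); else branch requires not ((e or (not done)) -> done).
Before the if: (e -> (((done or (not w)) -> (not ((e or (not y)) -> y))) and ((not (done or (not w))) -> (not ((e or (not y)) -> y))))) and ((not e) -> (not ((e or (not done)) -> done)))
Before done := not (not y): (e -> (((y or (not w)) -> (not ((e or (not y)) -> y))) and ((not (y or (not w))) -> (not ((e or (not y)) -> y))))) and ((not e) -> (not ((e or (not y)) -> y)))
Before y := done: (e -> (((done or (not w)) -> (not ((e or (not done)) -> done))) and ((not (done or (not w))) -> (not ((e or (not done)) -> done))))) and ((not e) -> (not ((e or (not done)) -> done)))
Answer: WP = (e -> (((done or (not w)) -> (not ((e or (not done)) -> done))) and ((not (done or (not w))) -> (not ((e or (not done)) -> done))))) and ((not e) -> (not ((e or (not done)) -> done)))


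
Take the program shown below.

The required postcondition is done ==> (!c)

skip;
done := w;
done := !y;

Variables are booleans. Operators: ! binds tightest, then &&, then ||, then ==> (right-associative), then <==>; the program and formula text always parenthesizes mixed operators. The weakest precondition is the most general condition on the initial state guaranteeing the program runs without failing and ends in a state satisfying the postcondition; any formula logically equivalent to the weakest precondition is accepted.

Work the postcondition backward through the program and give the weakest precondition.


Working backward. After the program, done ==> (!c) must hold.
Before done := !y: (!y) ==> (!c)
Before done := w: (!y) ==> (!c)
Before skip: (!y) ==> (!c)
Answer: WP = (!y) ==> (!c)


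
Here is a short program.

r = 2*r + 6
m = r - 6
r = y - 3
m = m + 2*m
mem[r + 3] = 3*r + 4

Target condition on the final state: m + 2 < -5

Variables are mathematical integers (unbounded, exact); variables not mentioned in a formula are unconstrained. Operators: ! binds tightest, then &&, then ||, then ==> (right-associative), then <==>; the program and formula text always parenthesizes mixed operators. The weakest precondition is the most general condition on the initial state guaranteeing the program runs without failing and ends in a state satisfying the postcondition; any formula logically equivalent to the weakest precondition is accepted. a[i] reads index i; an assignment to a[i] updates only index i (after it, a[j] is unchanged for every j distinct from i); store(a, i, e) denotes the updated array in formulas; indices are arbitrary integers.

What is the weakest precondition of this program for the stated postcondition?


Working backward. After the program, the postcondition m + 2 < -5 must hold; in canonical form it is m < -7.
Before mem[r + 3] := 3*r + 4: m < -7
Before m := m + 2*m: 3*m < -7
Before r := y - 3: 3*m < -7
Before m := r - 6: 3*r < 11
Before r := 2*r + 6: 6*r < -7
Answer: WP = 6*r < -7


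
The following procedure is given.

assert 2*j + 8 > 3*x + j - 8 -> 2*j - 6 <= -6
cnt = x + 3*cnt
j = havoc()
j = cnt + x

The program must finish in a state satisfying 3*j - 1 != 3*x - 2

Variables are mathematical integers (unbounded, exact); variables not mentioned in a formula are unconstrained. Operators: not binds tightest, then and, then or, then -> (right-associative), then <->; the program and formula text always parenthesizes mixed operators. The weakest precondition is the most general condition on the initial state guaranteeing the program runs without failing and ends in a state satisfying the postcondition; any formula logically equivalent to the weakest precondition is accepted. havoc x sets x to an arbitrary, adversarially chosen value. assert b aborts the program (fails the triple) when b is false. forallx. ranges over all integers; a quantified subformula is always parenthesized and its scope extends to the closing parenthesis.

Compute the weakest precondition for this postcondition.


Working backward. After the program, the postcondition 3*j - 1 != 3*x - 2 must hold; in canonical form it is 3*j != 3*x - 1.
Before j := cnt + x: 3*cnt != -1
Before havoc j: 3*cnt != -1
Before cnt := x + 3*cnt: 9*cnt + 3*x != -1
Before assert 2*j + 8 > 3*x + j - 8 -> 2*j - 6 <= -6: (j > 3*x - 16 -> 2*j <= 0) and 9*cnt + 3*x != -1
Answer: WP = (j > 3*x - 16 -> 2*j <= 0) and 9*cnt + 3*x != -1


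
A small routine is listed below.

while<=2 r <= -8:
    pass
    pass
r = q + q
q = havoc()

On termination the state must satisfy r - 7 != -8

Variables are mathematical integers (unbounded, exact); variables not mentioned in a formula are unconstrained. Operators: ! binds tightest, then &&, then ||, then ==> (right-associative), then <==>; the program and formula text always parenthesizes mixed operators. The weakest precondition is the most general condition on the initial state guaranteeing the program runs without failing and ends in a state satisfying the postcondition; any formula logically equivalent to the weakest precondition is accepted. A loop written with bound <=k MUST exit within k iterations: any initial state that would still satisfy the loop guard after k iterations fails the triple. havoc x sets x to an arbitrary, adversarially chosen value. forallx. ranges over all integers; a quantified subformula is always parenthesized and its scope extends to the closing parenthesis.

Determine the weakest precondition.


Working backward. After the program, the postcondition r - 7 != -8 must hold; in canonical form it is r != -1.
Before havoc q: r != -1
Before r := q + q: 2*q != -1
Before the loop (bound <=2), unroll the exhaustion recursion (WP_0 = exit-now case; WP_j = one more guarded iteration, up to j = 2):
  WP_0: (!(r <= -8)) && 2*q != -1
  WP_1: (r <= -8 ==> ((!(r <= -8)) && 2*q != -1)) && ((!(r <= -8)) ==> 2*q != -1)
  WP_2: (r <= -8 ==> ((r <= -8 ==> ((!(r <= -8)) && 2*q != -1)) && ((!(r <= -8)) ==> 2*q != -1))) && ((!(r <= -8)) ==> 2*q != -1)
So before the loop: (r <= -8 ==> ((r <= -8 ==> ((!(r <= -8)) && 2*q != -1)) && ((!(r <= -8)) ==> 2*q != -1))) && ((!(r <= -8)) ==> 2*q != -1)
Answer: WP = (r <= -8 ==> ((r <= -8 ==> ((!(r <= -8)) && 2*q != -1)) && ((!(r <= -8)) ==> 2*q != -1))) && ((!(r <= -8)) ==> 2*q != -1)


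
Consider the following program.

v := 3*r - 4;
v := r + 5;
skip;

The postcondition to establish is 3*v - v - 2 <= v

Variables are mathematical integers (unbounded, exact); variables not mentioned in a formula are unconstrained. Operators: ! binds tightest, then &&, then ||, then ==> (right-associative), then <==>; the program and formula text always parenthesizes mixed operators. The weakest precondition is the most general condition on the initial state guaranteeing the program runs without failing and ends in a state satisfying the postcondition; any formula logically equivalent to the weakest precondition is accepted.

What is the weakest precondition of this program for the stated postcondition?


Working backward. After the program, the postcondition 3*v - v - 2 <= v must hold; in canonical form it is v <= 2.
Before skip: v <= 2
Before v := r + 5: r <= -3
Before v := 3*r - 4: r <= -3
Answer: WP = r <= -3


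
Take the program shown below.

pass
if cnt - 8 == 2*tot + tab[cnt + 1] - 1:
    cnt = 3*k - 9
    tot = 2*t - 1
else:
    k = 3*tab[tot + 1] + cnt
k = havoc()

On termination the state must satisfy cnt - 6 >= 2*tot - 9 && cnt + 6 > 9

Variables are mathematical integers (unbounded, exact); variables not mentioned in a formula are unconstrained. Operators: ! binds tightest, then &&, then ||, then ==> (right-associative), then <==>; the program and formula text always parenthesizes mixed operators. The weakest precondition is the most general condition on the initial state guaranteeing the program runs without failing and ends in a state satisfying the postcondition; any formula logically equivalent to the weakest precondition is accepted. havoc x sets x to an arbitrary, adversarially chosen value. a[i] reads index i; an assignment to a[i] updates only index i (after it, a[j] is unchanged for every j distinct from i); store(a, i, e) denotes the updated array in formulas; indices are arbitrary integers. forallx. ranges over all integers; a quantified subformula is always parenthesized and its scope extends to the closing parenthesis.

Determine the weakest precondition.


Working backward. After the program, the postcondition cnt - 6 >= 2*tot - 9 && cnt + 6 > 9 must hold; in canonical form it is cnt >= 2*tot - 3 && cnt > 3.
Before havoc k: cnt >= 2*tot - 3 && cnt > 3
Then branch requires 3*k >= 4*t + 4 && 3*k > 12; else branch requires cnt >= 2*tot - 3 && cnt > 3.
Before the if: (cnt == tab[cnt + 1] + 2*tot + 7 ==> (3*k >= 4*t + 4 && 3*k > 12)) && ((!(cnt == tab[cnt + 1] + 2*tot + 7)) ==> (cnt >= 2*tot - 3 && cnt > 3))
Before skip: (cnt == tab[cnt + 1] + 2*tot + 7 ==> (3*k >= 4*t + 4 && 3*k > 12)) && ((!(cnt == tab[cnt + 1] + 2*tot + 7)) ==> (cnt >= 2*tot - 3 && cnt > 3))
Answer: WP = (cnt == tab[cnt + 1] + 2*tot + 7 ==> (3*k >= 4*t + 4 && 3*k > 12)) && ((!(cnt == tab[cnt + 1] + 2*tot + 7)) ==> (cnt >= 2*tot - 3 && cnt > 3))


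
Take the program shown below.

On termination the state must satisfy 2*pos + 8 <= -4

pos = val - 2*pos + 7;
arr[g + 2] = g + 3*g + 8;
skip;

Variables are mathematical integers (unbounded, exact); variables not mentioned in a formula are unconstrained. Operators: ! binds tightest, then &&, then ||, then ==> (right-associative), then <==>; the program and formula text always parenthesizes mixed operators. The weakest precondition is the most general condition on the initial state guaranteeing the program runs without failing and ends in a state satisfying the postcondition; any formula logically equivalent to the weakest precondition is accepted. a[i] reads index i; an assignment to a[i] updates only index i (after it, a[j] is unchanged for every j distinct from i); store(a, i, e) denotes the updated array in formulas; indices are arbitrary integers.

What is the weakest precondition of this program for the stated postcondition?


Working backward. After the program, the postcondition 2*pos + 8 <= -4 must hold; in canonical form it is 2*pos <= -12.
Before skip: 2*pos <= -12
Before arr[g + 2] := g + 3*g + 8: 2*pos <= -12
Before pos := val - 2*pos + 7: 2*val <= 4*pos - 26
Answer: WP = 2*val <= 4*pos - 26


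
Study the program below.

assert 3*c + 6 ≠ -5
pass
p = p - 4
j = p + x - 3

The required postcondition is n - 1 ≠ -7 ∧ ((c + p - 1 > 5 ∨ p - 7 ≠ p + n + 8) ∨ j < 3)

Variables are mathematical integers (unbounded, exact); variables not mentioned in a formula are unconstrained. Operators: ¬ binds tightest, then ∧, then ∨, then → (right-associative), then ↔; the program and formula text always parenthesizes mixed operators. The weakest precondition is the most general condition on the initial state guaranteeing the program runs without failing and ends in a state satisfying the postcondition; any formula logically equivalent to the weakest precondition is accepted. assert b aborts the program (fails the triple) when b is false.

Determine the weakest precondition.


Working backward. After the program, the postcondition n - 1 ≠ -7 ∧ ((c + p - 1 > 5 ∨ p - 7 ≠ p + n + 8) ∨ j < 3) must hold; in canonical form it is n ≠ -6 ∧ (c + p > 6 ∨ n ≠ -15 ∨ j < 3).
Before j := p + x - 3: n ≠ -6 ∧ (c + p > 6 ∨ n ≠ -15 ∨ p + x < 6)
Before p := p - 4: n ≠ -6 ∧ (c + p > 10 ∨ n ≠ -15 ∨ p + x < 10)
Before skip: n ≠ -6 ∧ (c + p > 10 ∨ n ≠ -15 ∨ p + x < 10)
Before assert 3*c + 6 ≠ -5: 3*c ≠ -11 ∧ n ≠ -6 ∧ (c + p > 10 ∨ n ≠ -15 ∨ p + x < 10)
Answer: WP = 3*c ≠ -11 ∧ n ≠ -6 ∧ (c + p > 10 ∨ n ≠ -15 ∨ p + x < 10)


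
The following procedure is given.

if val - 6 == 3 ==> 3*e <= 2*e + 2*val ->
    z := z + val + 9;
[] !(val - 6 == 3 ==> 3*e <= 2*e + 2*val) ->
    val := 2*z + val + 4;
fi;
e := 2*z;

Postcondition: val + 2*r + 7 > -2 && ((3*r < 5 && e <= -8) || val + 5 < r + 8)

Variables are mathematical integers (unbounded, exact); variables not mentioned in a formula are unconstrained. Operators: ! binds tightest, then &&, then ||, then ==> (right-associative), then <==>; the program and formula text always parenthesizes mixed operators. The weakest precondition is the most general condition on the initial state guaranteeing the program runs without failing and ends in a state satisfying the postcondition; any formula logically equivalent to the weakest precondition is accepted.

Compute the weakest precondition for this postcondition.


Working backward. After the program, the postcondition val + 2*r + 7 > -2 && ((3*r < 5 && e <= -8) || val + 5 < r + 8) must hold; in canonical form it is 2*r + val > -9 && ((3*r < 5 && e <= -8) || val < r + 3).
Before e := 2*z: 2*r + val > -9 && ((3*r < 5 && 2*z <= -8) || val < r + 3)
Then branch requires 2*r + val > -9 && ((3*r < 5 && 2*val + 2*z <= -26) || val < r + 3); else branch requires 2*r + val + 2*z > -13 && ((3*r < 5 && 2*z <= -8) || val + 2*z < r - 1).
Before the if: ((val == 9 ==> e <= 2*val) ==> (2*r + val > -9 && ((3*r < 5 && 2*val + 2*z <= -26) || val < r + 3))) && ((!(val == 9 ==> e <= 2*val)) ==> (2*r + val + 2*z > -13 && ((3*r < 5 && 2*z <= -8) || val + 2*z < r - 1)))
Answer: WP = ((val == 9 ==> e <= 2*val) ==> (2*r + val > -9 && ((3*r < 5 && 2*val + 2*z <= -26) || val < r + 3))) && ((!(val == 9 ==> e <= 2*val)) ==> (2*r + val + 2*z > -13 && ((3*r < 5 && 2*z <= -8) || val + 2*z < r - 1)))


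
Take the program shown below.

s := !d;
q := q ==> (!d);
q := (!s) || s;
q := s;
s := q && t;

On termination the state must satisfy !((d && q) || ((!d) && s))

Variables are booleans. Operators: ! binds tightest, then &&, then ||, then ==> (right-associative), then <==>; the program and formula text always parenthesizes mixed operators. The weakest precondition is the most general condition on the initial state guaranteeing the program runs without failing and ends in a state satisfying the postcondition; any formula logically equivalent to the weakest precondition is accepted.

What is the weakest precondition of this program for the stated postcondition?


Working backward. After the program, !((d && q) || ((!d) && s)) must hold.
Before s := q && t: !((d && q) || ((!d) && q && t))
Before q := s: !((d && s) || ((!d) && s && t))
Before q := (!s) || s: !((d && s) || ((!d) && s && t))
Before q := q ==> (!d): !((d && s) || ((!d) && s && t))
Before s := !d: !((!d) && t)
Answer: WP = !((!d) && t)


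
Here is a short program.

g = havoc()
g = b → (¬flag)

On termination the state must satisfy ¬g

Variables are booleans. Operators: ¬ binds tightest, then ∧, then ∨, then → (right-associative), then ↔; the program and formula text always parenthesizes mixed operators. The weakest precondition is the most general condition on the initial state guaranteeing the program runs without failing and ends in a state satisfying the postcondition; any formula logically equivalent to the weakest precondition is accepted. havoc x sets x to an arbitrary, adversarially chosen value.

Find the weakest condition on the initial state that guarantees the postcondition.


Working backward. After the program, ¬g must hold.
Before g := b → (¬flag): ¬(b → (¬flag))
Before havoc g: ¬(b → (¬flag))
Answer: WP = ¬(b → (¬flag))


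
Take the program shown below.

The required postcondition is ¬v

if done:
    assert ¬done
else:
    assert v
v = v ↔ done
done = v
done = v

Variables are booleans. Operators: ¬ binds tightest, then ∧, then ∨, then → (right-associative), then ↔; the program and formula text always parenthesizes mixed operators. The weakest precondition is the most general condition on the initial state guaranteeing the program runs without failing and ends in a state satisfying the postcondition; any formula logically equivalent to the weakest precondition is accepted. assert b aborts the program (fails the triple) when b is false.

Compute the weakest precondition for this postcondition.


Working backward. After the program, ¬v must hold.
Before done := v: ¬v
Before done := v: ¬v
Before v := v ↔ done: ¬(v ↔ done)
Then branch requires (¬done) ∧ (¬(v ↔ done)); else branch requires v ∧ (¬(v ↔ done)).
Before the if: (done → ((¬done) ∧ (¬(v ↔ done)))) ∧ ((¬done) → (v ∧ (¬(v ↔ done))))
Answer: WP = (done → ((¬done) ∧ (¬(v ↔ done)))) ∧ ((¬done) → (v ∧ (¬(v ↔ done))))


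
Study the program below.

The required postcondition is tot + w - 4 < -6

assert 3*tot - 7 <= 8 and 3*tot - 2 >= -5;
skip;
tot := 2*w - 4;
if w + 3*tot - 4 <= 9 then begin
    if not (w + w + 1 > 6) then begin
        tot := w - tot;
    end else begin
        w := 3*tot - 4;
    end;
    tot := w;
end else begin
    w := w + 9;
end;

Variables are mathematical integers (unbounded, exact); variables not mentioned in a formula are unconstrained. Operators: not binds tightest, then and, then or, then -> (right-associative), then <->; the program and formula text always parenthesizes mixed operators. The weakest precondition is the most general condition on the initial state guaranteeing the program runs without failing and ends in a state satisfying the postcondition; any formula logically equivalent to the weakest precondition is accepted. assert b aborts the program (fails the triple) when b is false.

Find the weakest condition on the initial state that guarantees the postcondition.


Working backward. After the program, the postcondition tot + w - 4 < -6 must hold; in canonical form it is tot + w < -2.
Then branch requires ((not (2*w > 5)) -> 2*w < -2) and (2*w > 5 -> 6*tot < 6); else branch requires tot + w < -11.
Before the if: (3*tot + w <= 13 -> (((not (2*w > 5)) -> 2*w < -2) and (2*w > 5 -> 6*tot < 6))) and ((not (3*tot + w <= 13)) -> tot + w < -11)
Before tot := 2*w - 4: (7*w <= 25 -> (((not (2*w > 5)) -> 2*w < -2) and (2*w > 5 -> 12*w < 30))) and ((not (7*w <= 25)) -> 3*w < -7)
Before skip: (7*w <= 25 -> (((not (2*w > 5)) -> 2*w < -2) and (2*w > 5 -> 12*w < 30))) and ((not (7*w <= 25)) -> 3*w < -7)
Before assert 3*tot - 7 <= 8 and 3*tot - 2 >= -5: 3*tot <= 15 and 3*tot >= -3 and (7*w <= 25 -> (((not (2*w > 5)) -> 2*w < -2) and (2*w > 5 -> 12*w < 30))) and ((not (7*w <= 25)) -> 3*w < -7)
Answer: WP = 3*tot <= 15 and 3*tot >= -3 and (7*w <= 25 -> (((not (2*w > 5)) -> 2*w < -2) and (2*w > 5 -> 12*w < 30))) and ((not (7*w <= 25)) -> 3*w < -7)
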